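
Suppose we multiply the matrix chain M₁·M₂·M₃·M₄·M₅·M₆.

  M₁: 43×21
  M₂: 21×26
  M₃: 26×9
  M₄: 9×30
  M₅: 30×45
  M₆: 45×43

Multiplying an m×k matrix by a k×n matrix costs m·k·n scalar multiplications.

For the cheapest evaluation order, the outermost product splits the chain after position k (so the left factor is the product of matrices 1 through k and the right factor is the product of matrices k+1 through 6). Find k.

Adjacent pairs: M₁M₂ = 43·21·26 = 23478; M₂M₃ = 21·26·9 = 4914; M₃M₄ = 26·9·30 = 7020; M₄M₅ = 9·30·45 = 12150; M₅M₆ = 30·45·43 = 58050.
Length 3: M₁..M₃: k=1: 0+4914+43·21·9=13041; k=2: 23478+0+43·26·9=33540 → min 13041 | M₂..M₄: k=2: 0+7020+21·26·30=23400; k=3: 4914+0+21·9·30=10584 → min 10584 | M₃..M₅: k=3: 0+12150+26·9·45=22680; k=4: 7020+0+26·30·45=42120 → min 22680 | M₄..M₆: k=4: 0+58050+9·30·43=69660; k=5: 12150+0+9·45·43=29565 → min 29565.
Length 4: M₁..M₄: k=1: 0+10584+43·21·30=37674; k=2: 23478+7020+43·26·30=64038; k=3: 13041+0+43·9·30=24651 → min 24651 | M₂..M₅: k=2: 0+22680+21·26·45=47250; k=3: 4914+12150+21·9·45=25569; k=4: 10584+0+21·30·45=38934 → min 25569 | M₃..M₆: k=3: 0+29565+26·9·43=39627; k=4: 7020+58050+26·30·43=98610; k=5: 22680+0+26·45·43=72990 → min 39627.
Length 5: M₁..M₅: k=1: 0+25569+43·21·45=66204; k=2: 23478+22680+43·26·45=96468; k=3: 13041+12150+43·9·45=42606; k=4: 24651+0+43·30·45=82701 → min 42606 | M₂..M₆: k=2: 0+39627+21·26·43=63105; k=3: 4914+29565+21·9·43=42606; k=4: 10584+58050+21·30·43=95724; k=5: 25569+0+21·45·43=66204 → min 42606.
Top-level splits: k=1: (M₁..M₁)·(M₂..M₆) → 0+42606+43·21·43 = 81435; k=2: (M₁..M₂)·(M₃..M₆) → 23478+39627+43·26·43 = 111179; k=3: (M₁..M₃)·(M₄..M₆) → 13041+29565+43·9·43 = 59247; k=4: (M₁..M₄)·(M₅..M₆) → 24651+58050+43·30·43 = 138171; k=5: (M₁..M₅)·(M₆..M₆) → 42606+0+43·45·43 = 125811.
Best split is after M₃, i.e. k = 3.

3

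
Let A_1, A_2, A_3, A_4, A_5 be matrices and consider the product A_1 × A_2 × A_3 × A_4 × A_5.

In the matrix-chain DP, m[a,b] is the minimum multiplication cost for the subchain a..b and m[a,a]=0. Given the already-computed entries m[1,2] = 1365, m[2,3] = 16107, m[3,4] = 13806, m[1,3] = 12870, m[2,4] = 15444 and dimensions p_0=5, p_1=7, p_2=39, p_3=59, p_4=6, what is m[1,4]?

14640

m[1,4] = min over k∈[1,3] of m[1,k]+m[k+1,4]+p_{0}·p_k·p_{4}.
k=1: 0 + 15444 + 5·7·6 = 15654; k=2: 1365 + 13806 + 5·39·6 = 16341; k=3: 12870 + 0 + 5·59·6 = 14640.
Minimum: 14640 at k=3.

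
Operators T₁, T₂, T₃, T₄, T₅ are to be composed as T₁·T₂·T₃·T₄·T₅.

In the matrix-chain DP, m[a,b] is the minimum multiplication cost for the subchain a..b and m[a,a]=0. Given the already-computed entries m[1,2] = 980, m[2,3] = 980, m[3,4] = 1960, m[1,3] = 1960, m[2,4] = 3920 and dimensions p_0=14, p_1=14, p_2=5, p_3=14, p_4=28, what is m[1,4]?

m[1,4] = min over k∈[1,3] of m[1,k]+m[k+1,4]+p_{0}·p_k·p_{4}.
k=1: 0 + 3920 + 14·14·28 = 9408; k=2: 980 + 1960 + 14·5·28 = 4900; k=3: 1960 + 0 + 14·14·28 = 7448.
Minimum: 4900 at k=2.

4900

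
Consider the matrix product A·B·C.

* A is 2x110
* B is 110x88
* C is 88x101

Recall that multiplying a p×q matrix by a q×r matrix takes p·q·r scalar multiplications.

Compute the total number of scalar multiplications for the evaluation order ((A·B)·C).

(A·B): 2×110 by 110×88 → 2×88, cost 2·110·88 = 19360
((A·B)·C): 2×88 by 88×101 → 2×101, cost 2·88·101 = 17776; cumulative 37136
Total: 37136 scalar multiplications.

37136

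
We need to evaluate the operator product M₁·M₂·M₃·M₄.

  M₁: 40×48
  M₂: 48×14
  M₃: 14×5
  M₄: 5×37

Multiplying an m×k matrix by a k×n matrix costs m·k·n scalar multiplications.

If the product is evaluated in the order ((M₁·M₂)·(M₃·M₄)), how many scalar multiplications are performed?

50190

(M₁·M₂): 40×48 by 48×14 → 40×14, cost 40·48·14 = 26880
(M₃·M₄): 14×5 by 5×37 → 14×37, cost 14·5·37 = 2590
((M₁·M₂)·(M₃·M₄)): 40×14 by 14×37 → 40×37, cost 40·14·37 = 20720; cumulative 50190
Total: 50190 scalar multiplications.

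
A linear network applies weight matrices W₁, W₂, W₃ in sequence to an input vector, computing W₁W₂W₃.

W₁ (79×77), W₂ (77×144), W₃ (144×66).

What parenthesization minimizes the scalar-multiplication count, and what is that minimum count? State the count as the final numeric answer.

1133286

(W₁(W₂W₃)): cost 1133286.
((W₁W₂)W₃): cost 1626768.
Optimal: (W₁(W₂W₃)) with cost 1133286.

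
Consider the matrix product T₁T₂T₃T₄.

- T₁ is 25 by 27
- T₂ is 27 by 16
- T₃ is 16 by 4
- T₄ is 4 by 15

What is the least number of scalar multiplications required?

5928

Adjacent pairs: T₁T₂ = 25·27·16 = 10800; T₂T₃ = 27·16·4 = 1728; T₃T₄ = 16·4·15 = 960.
Length 3: T₁..T₃: k=1: 0+1728+25·27·4=4428; k=2: 10800+0+25·16·4=12400 → min 4428 | T₂..T₄: k=2: 0+960+27·16·15=7440; k=3: 1728+0+27·4·15=3348 → min 3348.
Length 4: T₁..T₄: k=1: 0+3348+25·27·15=13473; k=2: 10800+960+25·16·15=17760; k=3: 4428+0+25·4·15=5928 → min 5928.
Optimal order: ((T₁(T₂T₃))T₄) with cost 5928.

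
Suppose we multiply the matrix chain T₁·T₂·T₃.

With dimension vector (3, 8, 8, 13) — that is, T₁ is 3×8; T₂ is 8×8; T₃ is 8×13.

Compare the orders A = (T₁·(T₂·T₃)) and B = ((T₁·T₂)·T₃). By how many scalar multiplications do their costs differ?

640

Order A = (T₁·(T₂·T₃)): (T₂·T₃): 8×8 by 8×13 → 8×13, cost 8·8·13 = 832; (T₁·(T₂·T₃)): 3×8 by 8×13 → 3×13, cost 3·8·13 = 312; cumulative 1144. Total 1144.
Order B = ((T₁·T₂)·T₃): (T₁·T₂): 3×8 by 8×8 → 3×8, cost 3·8·8 = 192; ((T₁·T₂)·T₃): 3×8 by 8×13 → 3×13, cost 3·8·13 = 312; cumulative 504. Total 504.
Difference: |1144 − 504| = 640.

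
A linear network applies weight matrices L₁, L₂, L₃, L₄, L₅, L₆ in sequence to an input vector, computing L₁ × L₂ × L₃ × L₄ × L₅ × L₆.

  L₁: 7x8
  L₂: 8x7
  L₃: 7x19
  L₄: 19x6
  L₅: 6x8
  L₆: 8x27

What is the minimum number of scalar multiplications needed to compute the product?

3318

Adjacent pairs: L₁L₂ = 7·8·7 = 392; L₂L₃ = 8·7·19 = 1064; L₃L₄ = 7·19·6 = 798; L₄L₅ = 19·6·8 = 912; L₅L₆ = 6·8·27 = 1296.
Length 3: L₁..L₃: k=1: 0+1064+7·8·19=2128; k=2: 392+0+7·7·19=1323 → min 1323 | L₂..L₄: k=2: 0+798+8·7·6=1134; k=3: 1064+0+8·19·6=1976 → min 1134 | L₃..L₅: k=3: 0+912+7·19·8=1976; k=4: 798+0+7·6·8=1134 → min 1134 | L₄..L₆: k=4: 0+1296+19·6·27=4374; k=5: 912+0+19·8·27=5016 → min 4374.
Length 4: L₁..L₄: k=1: 0+1134+7·8·6=1470; k=2: 392+798+7·7·6=1484; k=3: 1323+0+7·19·6=2121 → min 1470 | L₂..L₅: k=2: 0+1134+8·7·8=1582; k=3: 1064+912+8·19·8=3192; k=4: 1134+0+8·6·8=1518 → min 1518 | L₃..L₆: k=3: 0+4374+7·19·27=7965; k=4: 798+1296+7·6·27=3228; k=5: 1134+0+7·8·27=2646 → min 2646.
Length 5: L₁..L₅: k=1: 0+1518+7·8·8=1966; k=2: 392+1134+7·7·8=1918; k=3: 1323+912+7·19·8=3299; k=4: 1470+0+7·6·8=1806 → min 1806 | L₂..L₆: k=2: 0+2646+8·7·27=4158; k=3: 1064+4374+8·19·27=9542; k=4: 1134+1296+8·6·27=3726; k=5: 1518+0+8·8·27=3246 → min 3246.
Length 6: L₁..L₆: k=1: 0+3246+7·8·27=4758; k=2: 392+2646+7·7·27=4361; k=3: 1323+4374+7·19·27=9288; k=4: 1470+1296+7·6·27=3900; k=5: 1806+0+7·8·27=3318 → min 3318.
Optimal order: (((L₁ × (L₂ × (L₃ × L₄))) × L₅) × L₆) with cost 3318.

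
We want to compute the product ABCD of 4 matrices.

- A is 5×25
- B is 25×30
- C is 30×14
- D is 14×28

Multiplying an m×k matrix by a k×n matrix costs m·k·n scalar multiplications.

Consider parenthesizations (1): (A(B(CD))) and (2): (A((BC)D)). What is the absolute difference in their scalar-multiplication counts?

Order (1) = (A(B(CD))): (CD): 30×14 by 14×28 → 30×28, cost 30·14·28 = 11760; (B(CD)): 25×30 by 30×28 → 25×28, cost 25·30·28 = 21000; cumulative 32760; (A(B(CD))): 5×25 by 25×28 → 5×28, cost 5·25·28 = 3500; cumulative 36260. Total 36260.
Order (2) = (A((BC)D)): (BC): 25×30 by 30×14 → 25×14, cost 25·30·14 = 10500; ((BC)D): 25×14 by 14×28 → 25×28, cost 25·14·28 = 9800; cumulative 20300; (A((BC)D)): 5×25 by 25×28 → 5×28, cost 5·25·28 = 3500; cumulative 23800. Total 23800.
Difference: |36260 − 23800| = 12460.

12460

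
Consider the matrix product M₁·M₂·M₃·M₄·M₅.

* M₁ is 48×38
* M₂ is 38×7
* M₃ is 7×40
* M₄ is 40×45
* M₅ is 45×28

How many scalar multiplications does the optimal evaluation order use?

43596

Adjacent pairs: M₁M₂ = 48·38·7 = 12768; M₂M₃ = 38·7·40 = 10640; M₃M₄ = 7·40·45 = 12600; M₄M₅ = 40·45·28 = 50400.
Length 3: M₁..M₃: k=1: 0+10640+48·38·40=83600; k=2: 12768+0+48·7·40=26208 → min 26208 | M₂..M₄: k=2: 0+12600+38·7·45=24570; k=3: 10640+0+38·40·45=79040 → min 24570 | M₃..M₅: k=3: 0+50400+7·40·28=58240; k=4: 12600+0+7·45·28=21420 → min 21420.
Length 4: M₁..M₄: k=1: 0+24570+48·38·45=106650; k=2: 12768+12600+48·7·45=40488; k=3: 26208+0+48·40·45=112608 → min 40488 | M₂..M₅: k=2: 0+21420+38·7·28=28868; k=3: 10640+50400+38·40·28=103600; k=4: 24570+0+38·45·28=72450 → min 28868.
Length 5: M₁..M₅: k=1: 0+28868+48·38·28=79940; k=2: 12768+21420+48·7·28=43596; k=3: 26208+50400+48·40·28=130368; k=4: 40488+0+48·45·28=100968 → min 43596.
Optimal order: ((M₁·M₂)·((M₃·M₄)·M₅)) with cost 43596.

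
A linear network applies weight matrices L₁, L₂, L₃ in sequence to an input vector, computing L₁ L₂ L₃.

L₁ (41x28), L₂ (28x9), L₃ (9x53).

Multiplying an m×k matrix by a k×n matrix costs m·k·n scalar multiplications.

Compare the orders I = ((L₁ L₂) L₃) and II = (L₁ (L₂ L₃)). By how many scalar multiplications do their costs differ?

Order I = ((L₁ L₂) L₃): (L₁ L₂): 41×28 by 28×9 → 41×9, cost 41·28·9 = 10332; ((L₁ L₂) L₃): 41×9 by 9×53 → 41×53, cost 41·9·53 = 19557; cumulative 29889. Total 29889.
Order II = (L₁ (L₂ L₃)): (L₂ L₃): 28×9 by 9×53 → 28×53, cost 28·9·53 = 13356; (L₁ (L₂ L₃)): 41×28 by 28×53 → 41×53, cost 41·28·53 = 60844; cumulative 74200. Total 74200.
Difference: |29889 − 74200| = 44311.

44311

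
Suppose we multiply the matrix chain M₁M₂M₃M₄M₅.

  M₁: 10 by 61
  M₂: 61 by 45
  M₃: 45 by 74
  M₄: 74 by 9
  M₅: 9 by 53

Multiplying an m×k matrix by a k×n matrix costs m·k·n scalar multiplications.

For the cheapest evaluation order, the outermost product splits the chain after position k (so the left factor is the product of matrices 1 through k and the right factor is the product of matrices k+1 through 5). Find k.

4

Adjacent pairs: M₁M₂ = 10·61·45 = 27450; M₂M₃ = 61·45·74 = 203130; M₃M₄ = 45·74·9 = 29970; M₄M₅ = 74·9·53 = 35298.
Length 3: M₁..M₃: k=1: 0+203130+10·61·74=248270; k=2: 27450+0+10·45·74=60750 → min 60750 | M₂..M₄: k=2: 0+29970+61·45·9=54675; k=3: 203130+0+61·74·9=243756 → min 54675 | M₃..M₅: k=3: 0+35298+45·74·53=211788; k=4: 29970+0+45·9·53=51435 → min 51435.
Length 4: M₁..M₄: k=1: 0+54675+10·61·9=60165; k=2: 27450+29970+10·45·9=61470; k=3: 60750+0+10·74·9=67410 → min 60165 | M₂..M₅: k=2: 0+51435+61·45·53=196920; k=3: 203130+35298+61·74·53=477670; k=4: 54675+0+61·9·53=83772 → min 83772.
Top-level splits: k=1: (M₁..M₁)·(M₂..M₅) → 0+83772+10·61·53 = 116102; k=2: (M₁..M₂)·(M₃..M₅) → 27450+51435+10·45·53 = 102735; k=3: (M₁..M₃)·(M₄..M₅) → 60750+35298+10·74·53 = 135268; k=4: (M₁..M₄)·(M₅..M₅) → 60165+0+10·9·53 = 64935.
Best split is after M₄, i.e. k = 4.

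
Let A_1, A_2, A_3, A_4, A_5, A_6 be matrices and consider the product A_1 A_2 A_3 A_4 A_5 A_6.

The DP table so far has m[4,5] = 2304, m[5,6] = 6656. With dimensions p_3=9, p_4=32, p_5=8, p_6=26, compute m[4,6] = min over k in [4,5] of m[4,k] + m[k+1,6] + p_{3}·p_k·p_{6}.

4176

m[4,6] = min over k∈[4,5] of m[4,k]+m[k+1,6]+p_{3}·p_k·p_{6}.
k=4: 0 + 6656 + 9·32·26 = 14144; k=5: 2304 + 0 + 9·8·26 = 4176.
Minimum: 4176 at k=5.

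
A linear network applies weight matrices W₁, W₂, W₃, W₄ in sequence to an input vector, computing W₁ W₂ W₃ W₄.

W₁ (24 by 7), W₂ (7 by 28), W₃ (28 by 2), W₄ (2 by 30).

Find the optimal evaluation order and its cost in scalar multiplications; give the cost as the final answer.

2168

Adjacent pairs: W₁W₂ = 24·7·28 = 4704; W₂W₃ = 7·28·2 = 392; W₃W₄ = 28·2·30 = 1680.
Length 3: W₁..W₃: k=1: 0+392+24·7·2=728; k=2: 4704+0+24·28·2=6048 → min 728 | W₂..W₄: k=2: 0+1680+7·28·30=7560; k=3: 392+0+7·2·30=812 → min 812.
Length 4: W₁..W₄: k=1: 0+812+24·7·30=5852; k=2: 4704+1680+24·28·30=26544; k=3: 728+0+24·2·30=2168 → min 2168.
Optimal parenthesization: ((W₁ (W₂ W₃)) W₄) with cost 2168.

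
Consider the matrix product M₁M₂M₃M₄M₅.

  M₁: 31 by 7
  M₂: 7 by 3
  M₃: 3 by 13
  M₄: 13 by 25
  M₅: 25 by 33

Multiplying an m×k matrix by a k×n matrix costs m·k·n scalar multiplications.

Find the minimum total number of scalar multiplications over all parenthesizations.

7170

Adjacent pairs: M₁M₂ = 31·7·3 = 651; M₂M₃ = 7·3·13 = 273; M₃M₄ = 3·13·25 = 975; M₄M₅ = 13·25·33 = 10725.
Length 3: M₁..M₃: k=1: 0+273+31·7·13=3094; k=2: 651+0+31·3·13=1860 → min 1860 | M₂..M₄: k=2: 0+975+7·3·25=1500; k=3: 273+0+7·13·25=2548 → min 1500 | M₃..M₅: k=3: 0+10725+3·13·33=12012; k=4: 975+0+3·25·33=3450 → min 3450.
Length 4: M₁..M₄: k=1: 0+1500+31·7·25=6925; k=2: 651+975+31·3·25=3951; k=3: 1860+0+31·13·25=11935 → min 3951 | M₂..M₅: k=2: 0+3450+7·3·33=4143; k=3: 273+10725+7·13·33=14001; k=4: 1500+0+7·25·33=7275 → min 4143.
Length 5: M₁..M₅: k=1: 0+4143+31·7·33=11304; k=2: 651+3450+31·3·33=7170; k=3: 1860+10725+31·13·33=25884; k=4: 3951+0+31·25·33=29526 → min 7170.
Optimal order: ((M₁M₂)((M₃M₄)M₅)) with cost 7170.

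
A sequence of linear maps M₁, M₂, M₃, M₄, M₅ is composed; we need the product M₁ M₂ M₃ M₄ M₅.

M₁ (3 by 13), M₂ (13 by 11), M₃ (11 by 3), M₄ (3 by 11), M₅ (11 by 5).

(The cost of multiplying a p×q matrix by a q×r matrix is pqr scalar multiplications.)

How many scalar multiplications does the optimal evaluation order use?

Adjacent pairs: M₁M₂ = 3·13·11 = 429; M₂M₃ = 13·11·3 = 429; M₃M₄ = 11·3·11 = 363; M₄M₅ = 3·11·5 = 165.
Length 3: M₁..M₃: k=1: 0+429+3·13·3=546; k=2: 429+0+3·11·3=528 → min 528 | M₂..M₄: k=2: 0+363+13·11·11=1936; k=3: 429+0+13·3·11=858 → min 858 | M₃..M₅: k=3: 0+165+11·3·5=330; k=4: 363+0+11·11·5=968 → min 330.
Length 4: M₁..M₄: k=1: 0+858+3·13·11=1287; k=2: 429+363+3·11·11=1155; k=3: 528+0+3·3·11=627 → min 627 | M₂..M₅: k=2: 0+330+13·11·5=1045; k=3: 429+165+13·3·5=789; k=4: 858+0+13·11·5=1573 → min 789.
Length 5: M₁..M₅: k=1: 0+789+3·13·5=984; k=2: 429+330+3·11·5=924; k=3: 528+165+3·3·5=738; k=4: 627+0+3·11·5=792 → min 738.
Optimal order: (((M₁ M₂) M₃) (M₄ M₅)) with cost 738.

738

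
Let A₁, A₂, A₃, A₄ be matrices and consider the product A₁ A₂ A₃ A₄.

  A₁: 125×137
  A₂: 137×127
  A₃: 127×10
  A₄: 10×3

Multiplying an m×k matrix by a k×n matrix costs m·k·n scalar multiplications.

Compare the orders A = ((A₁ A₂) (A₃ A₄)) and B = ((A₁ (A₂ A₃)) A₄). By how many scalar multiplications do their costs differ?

Order A = ((A₁ A₂) (A₃ A₄)): (A₁ A₂): 125×137 by 137×127 → 125×127, cost 125·137·127 = 2174875; (A₃ A₄): 127×10 by 10×3 → 127×3, cost 127·10·3 = 3810; ((A₁ A₂) (A₃ A₄)): 125×127 by 127×3 → 125×3, cost 125·127·3 = 47625; cumulative 2226310. Total 2226310.
Order B = ((A₁ (A₂ A₃)) A₄): (A₂ A₃): 137×127 by 127×10 → 137×10, cost 137·127·10 = 173990; (A₁ (A₂ A₃)): 125×137 by 137×10 → 125×10, cost 125·137·10 = 171250; cumulative 345240; ((A₁ (A₂ A₃)) A₄): 125×10 by 10×3 → 125×3, cost 125·10·3 = 3750; cumulative 348990. Total 348990.
Difference: |2226310 − 348990| = 1877320.

1877320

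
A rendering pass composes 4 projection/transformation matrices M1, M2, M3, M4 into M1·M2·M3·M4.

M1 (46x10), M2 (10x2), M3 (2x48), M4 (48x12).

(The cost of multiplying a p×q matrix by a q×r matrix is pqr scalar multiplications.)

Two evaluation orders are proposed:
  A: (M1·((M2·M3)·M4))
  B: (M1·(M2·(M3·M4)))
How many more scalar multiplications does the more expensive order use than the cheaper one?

5328

Order A = (M1·((M2·M3)·M4)): (M2·M3): 10×2 by 2×48 → 10×48, cost 10·2·48 = 960; ((M2·M3)·M4): 10×48 by 48×12 → 10×12, cost 10·48·12 = 5760; cumulative 6720; (M1·((M2·M3)·M4)): 46×10 by 10×12 → 46×12, cost 46·10·12 = 5520; cumulative 12240. Total 12240.
Order B = (M1·(M2·(M3·M4))): (M3·M4): 2×48 by 48×12 → 2×12, cost 2·48·12 = 1152; (M2·(M3·M4)): 10×2 by 2×12 → 10×12, cost 10·2·12 = 240; cumulative 1392; (M1·(M2·(M3·M4))): 46×10 by 10×12 → 46×12, cost 46·10·12 = 5520; cumulative 6912. Total 6912.
Difference: |12240 − 6912| = 5328.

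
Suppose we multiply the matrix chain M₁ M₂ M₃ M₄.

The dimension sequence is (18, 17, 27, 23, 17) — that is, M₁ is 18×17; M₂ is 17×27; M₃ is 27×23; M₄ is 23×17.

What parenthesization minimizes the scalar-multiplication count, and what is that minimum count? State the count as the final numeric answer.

Adjacent pairs: M₁M₂ = 18·17·27 = 8262; M₂M₃ = 17·27·23 = 10557; M₃M₄ = 27·23·17 = 10557.
Length 3: M₁..M₃: k=1: 0+10557+18·17·23=17595; k=2: 8262+0+18·27·23=19440 → min 17595 | M₂..M₄: k=2: 0+10557+17·27·17=18360; k=3: 10557+0+17·23·17=17204 → min 17204.
Length 4: M₁..M₄: k=1: 0+17204+18·17·17=22406; k=2: 8262+10557+18·27·17=27081; k=3: 17595+0+18·23·17=24633 → min 22406.
Optimal parenthesization: (M₁ ((M₂ M₃) M₄)) with cost 22406.

22406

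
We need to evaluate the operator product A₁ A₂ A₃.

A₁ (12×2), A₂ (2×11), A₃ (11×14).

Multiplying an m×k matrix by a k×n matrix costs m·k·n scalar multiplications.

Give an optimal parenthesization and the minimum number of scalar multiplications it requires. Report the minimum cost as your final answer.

644

(A₁ (A₂ A₃)): cost 644.
((A₁ A₂) A₃): cost 2112.
Optimal: (A₁ (A₂ A₃)) with cost 644.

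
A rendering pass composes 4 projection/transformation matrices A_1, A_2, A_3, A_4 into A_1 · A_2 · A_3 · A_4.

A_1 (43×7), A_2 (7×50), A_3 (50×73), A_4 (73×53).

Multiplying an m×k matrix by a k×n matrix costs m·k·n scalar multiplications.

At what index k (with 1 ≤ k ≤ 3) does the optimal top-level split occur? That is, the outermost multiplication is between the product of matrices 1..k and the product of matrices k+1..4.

1

Adjacent pairs: A_1A_2 = 43·7·50 = 15050; A_2A_3 = 7·50·73 = 25550; A_3A_4 = 50·73·53 = 193450.
Length 3: A_1..A_3: k=1: 0+25550+43·7·73=47523; k=2: 15050+0+43·50·73=172000 → min 47523 | A_2..A_4: k=2: 0+193450+7·50·53=212000; k=3: 25550+0+7·73·53=52633 → min 52633.
Top-level splits: k=1: (A_1..A_1)·(A_2..A_4) → 0+52633+43·7·53 = 68586; k=2: (A_1..A_2)·(A_3..A_4) → 15050+193450+43·50·53 = 322450; k=3: (A_1..A_3)·(A_4..A_4) → 47523+0+43·73·53 = 213890.
Best split is after A_1, i.e. k = 1.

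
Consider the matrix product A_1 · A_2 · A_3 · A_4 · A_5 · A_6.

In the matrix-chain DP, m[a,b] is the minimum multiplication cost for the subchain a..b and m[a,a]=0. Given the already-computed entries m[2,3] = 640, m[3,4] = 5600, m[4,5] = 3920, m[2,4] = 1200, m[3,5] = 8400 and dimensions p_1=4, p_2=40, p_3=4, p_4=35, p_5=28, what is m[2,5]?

m[2,5] = min over k∈[2,4] of m[2,k]+m[k+1,5]+p_{1}·p_k·p_{5}.
k=2: 0 + 8400 + 4·40·28 = 12880; k=3: 640 + 3920 + 4·4·28 = 5008; k=4: 1200 + 0 + 4·35·28 = 5120.
Minimum: 5008 at k=3.

5008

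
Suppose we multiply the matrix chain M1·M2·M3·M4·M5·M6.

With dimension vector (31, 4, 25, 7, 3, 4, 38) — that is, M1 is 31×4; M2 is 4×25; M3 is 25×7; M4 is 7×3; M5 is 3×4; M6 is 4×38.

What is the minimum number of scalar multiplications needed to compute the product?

5146

Adjacent pairs: M1M2 = 31·4·25 = 3100; M2M3 = 4·25·7 = 700; M3M4 = 25·7·3 = 525; M4M5 = 7·3·4 = 84; M5M6 = 3·4·38 = 456.
Length 3: M1..M3: k=1: 0+700+31·4·7=1568; k=2: 3100+0+31·25·7=8525 → min 1568 | M2..M4: k=2: 0+525+4·25·3=825; k=3: 700+0+4·7·3=784 → min 784 | M3..M5: k=3: 0+84+25·7·4=784; k=4: 525+0+25·3·4=825 → min 784 | M4..M6: k=4: 0+456+7·3·38=1254; k=5: 84+0+7·4·38=1148 → min 1148.
Length 4: M1..M4: k=1: 0+784+31·4·3=1156; k=2: 3100+525+31·25·3=5950; k=3: 1568+0+31·7·3=2219 → min 1156 | M2..M5: k=2: 0+784+4·25·4=1184; k=3: 700+84+4·7·4=896; k=4: 784+0+4·3·4=832 → min 832 | M3..M6: k=3: 0+1148+25·7·38=7798; k=4: 525+456+25·3·38=3831; k=5: 784+0+25·4·38=4584 → min 3831.
Length 5: M1..M5: k=1: 0+832+31·4·4=1328; k=2: 3100+784+31·25·4=6984; k=3: 1568+84+31·7·4=2520; k=4: 1156+0+31·3·4=1528 → min 1328 | M2..M6: k=2: 0+3831+4·25·38=7631; k=3: 700+1148+4·7·38=2912; k=4: 784+456+4·3·38=1696; k=5: 832+0+4·4·38=1440 → min 1440.
Length 6: M1..M6: k=1: 0+1440+31·4·38=6152; k=2: 3100+3831+31·25·38=36381; k=3: 1568+1148+31·7·38=10962; k=4: 1156+456+31·3·38=5146; k=5: 1328+0+31·4·38=6040 → min 5146.
Optimal order: ((M1·((M2·M3)·M4))·(M5·M6)) with cost 5146.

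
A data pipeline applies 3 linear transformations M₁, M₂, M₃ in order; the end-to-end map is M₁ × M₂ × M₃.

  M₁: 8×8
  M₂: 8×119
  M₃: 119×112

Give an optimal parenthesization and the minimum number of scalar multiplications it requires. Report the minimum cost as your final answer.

113792

(M₁ × (M₂ × M₃)): cost 113792.
((M₁ × M₂) × M₃): cost 114240.
Optimal: (M₁ × (M₂ × M₃)) with cost 113792.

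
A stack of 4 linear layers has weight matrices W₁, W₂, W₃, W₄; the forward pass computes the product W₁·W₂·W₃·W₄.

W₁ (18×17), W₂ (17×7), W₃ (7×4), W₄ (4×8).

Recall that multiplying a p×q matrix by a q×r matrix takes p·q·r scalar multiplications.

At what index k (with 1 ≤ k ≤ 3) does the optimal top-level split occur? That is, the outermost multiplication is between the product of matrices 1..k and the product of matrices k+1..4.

3

Adjacent pairs: W₁W₂ = 18·17·7 = 2142; W₂W₃ = 17·7·4 = 476; W₃W₄ = 7·4·8 = 224.
Length 3: W₁..W₃: k=1: 0+476+18·17·4=1700; k=2: 2142+0+18·7·4=2646 → min 1700 | W₂..W₄: k=2: 0+224+17·7·8=1176; k=3: 476+0+17·4·8=1020 → min 1020.
Top-level splits: k=1: (W₁..W₁)·(W₂..W₄) → 0+1020+18·17·8 = 3468; k=2: (W₁..W₂)·(W₃..W₄) → 2142+224+18·7·8 = 3374; k=3: (W₁..W₃)·(W₄..W₄) → 1700+0+18·4·8 = 2276.
Best split is after W₃, i.e. k = 3.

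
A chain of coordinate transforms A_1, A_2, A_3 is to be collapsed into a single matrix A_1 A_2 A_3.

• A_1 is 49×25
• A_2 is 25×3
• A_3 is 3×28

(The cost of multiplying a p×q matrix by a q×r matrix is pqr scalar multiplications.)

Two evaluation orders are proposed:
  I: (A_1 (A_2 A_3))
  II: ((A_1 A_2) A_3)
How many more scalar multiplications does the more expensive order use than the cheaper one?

28609

Order I = (A_1 (A_2 A_3)): (A_2 A_3): 25×3 by 3×28 → 25×28, cost 25·3·28 = 2100; (A_1 (A_2 A_3)): 49×25 by 25×28 → 49×28, cost 49·25·28 = 34300; cumulative 36400. Total 36400.
Order II = ((A_1 A_2) A_3): (A_1 A_2): 49×25 by 25×3 → 49×3, cost 49·25·3 = 3675; ((A_1 A_2) A_3): 49×3 by 3×28 → 49×28, cost 49·3·28 = 4116; cumulative 7791. Total 7791.
Difference: |36400 − 7791| = 28609.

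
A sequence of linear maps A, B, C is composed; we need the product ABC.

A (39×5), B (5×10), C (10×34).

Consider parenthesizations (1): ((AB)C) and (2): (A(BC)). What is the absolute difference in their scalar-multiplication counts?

Order (1) = ((AB)C): (AB): 39×5 by 5×10 → 39×10, cost 39·5·10 = 1950; ((AB)C): 39×10 by 10×34 → 39×34, cost 39·10·34 = 13260; cumulative 15210. Total 15210.
Order (2) = (A(BC)): (BC): 5×10 by 10×34 → 5×34, cost 5·10·34 = 1700; (A(BC)): 39×5 by 5×34 → 39×34, cost 39·5·34 = 6630; cumulative 8330. Total 8330.
Difference: |15210 − 8330| = 6880.

6880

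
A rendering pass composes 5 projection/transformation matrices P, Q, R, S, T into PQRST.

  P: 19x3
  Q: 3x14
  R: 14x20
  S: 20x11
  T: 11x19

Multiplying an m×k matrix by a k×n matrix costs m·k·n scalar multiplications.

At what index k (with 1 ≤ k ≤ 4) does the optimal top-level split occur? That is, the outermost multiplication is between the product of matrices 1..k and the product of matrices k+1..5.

Adjacent pairs: PQ = 19·3·14 = 798; QR = 3·14·20 = 840; RS = 14·20·11 = 3080; ST = 20·11·19 = 4180.
Length 3: P..R: k=1: 0+840+19·3·20=1980; k=2: 798+0+19·14·20=6118 → min 1980 | Q..S: k=2: 0+3080+3·14·11=3542; k=3: 840+0+3·20·11=1500 → min 1500 | R..T: k=3: 0+4180+14·20·19=9500; k=4: 3080+0+14·11·19=6006 → min 6006.
Length 4: P..S: k=1: 0+1500+19·3·11=2127; k=2: 798+3080+19·14·11=6804; k=3: 1980+0+19·20·11=6160 → min 2127 | Q..T: k=2: 0+6006+3·14·19=6804; k=3: 840+4180+3·20·19=6160; k=4: 1500+0+3·11·19=2127 → min 2127.
Top-level splits: k=1: (P..P)·(Q..T) → 0+2127+19·3·19 = 3210; k=2: (P..Q)·(R..T) → 798+6006+19·14·19 = 11858; k=3: (P..R)·(S..T) → 1980+4180+19·20·19 = 13380; k=4: (P..S)·(T..T) → 2127+0+19·11·19 = 6098.
Best split is after P, i.e. k = 1.

1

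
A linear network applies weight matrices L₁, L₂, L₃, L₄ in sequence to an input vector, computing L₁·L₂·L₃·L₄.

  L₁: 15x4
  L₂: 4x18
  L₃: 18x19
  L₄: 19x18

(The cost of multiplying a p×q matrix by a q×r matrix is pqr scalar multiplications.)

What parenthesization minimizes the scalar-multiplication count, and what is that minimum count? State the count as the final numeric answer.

Adjacent pairs: L₁L₂ = 15·4·18 = 1080; L₂L₃ = 4·18·19 = 1368; L₃L₄ = 18·19·18 = 6156.
Length 3: L₁..L₃: k=1: 0+1368+15·4·19=2508; k=2: 1080+0+15·18·19=6210 → min 2508 | L₂..L₄: k=2: 0+6156+4·18·18=7452; k=3: 1368+0+4·19·18=2736 → min 2736.
Length 4: L₁..L₄: k=1: 0+2736+15·4·18=3816; k=2: 1080+6156+15·18·18=12096; k=3: 2508+0+15·19·18=7638 → min 3816.
Optimal parenthesization: (L₁·((L₂·L₃)·L₄)) with cost 3816.

3816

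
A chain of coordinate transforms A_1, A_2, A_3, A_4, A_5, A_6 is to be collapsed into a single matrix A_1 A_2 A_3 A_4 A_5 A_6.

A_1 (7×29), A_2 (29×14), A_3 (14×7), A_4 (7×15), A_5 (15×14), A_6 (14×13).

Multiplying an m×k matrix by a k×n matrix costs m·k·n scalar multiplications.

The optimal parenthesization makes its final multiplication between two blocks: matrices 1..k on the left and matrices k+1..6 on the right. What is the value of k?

Adjacent pairs: A_1A_2 = 7·29·14 = 2842; A_2A_3 = 29·14·7 = 2842; A_3A_4 = 14·7·15 = 1470; A_4A_5 = 7·15·14 = 1470; A_5A_6 = 15·14·13 = 2730.
Length 3: A_1..A_3: k=1: 0+2842+7·29·7=4263; k=2: 2842+0+7·14·7=3528 → min 3528 | A_2..A_4: k=2: 0+1470+29·14·15=7560; k=3: 2842+0+29·7·15=5887 → min 5887 | A_3..A_5: k=3: 0+1470+14·7·14=2842; k=4: 1470+0+14·15·14=4410 → min 2842 | A_4..A_6: k=4: 0+2730+7·15·13=4095; k=5: 1470+0+7·14·13=2744 → min 2744.
Length 4: A_1..A_4: k=1: 0+5887+7·29·15=8932; k=2: 2842+1470+7·14·15=5782; k=3: 3528+0+7·7·15=4263 → min 4263 | A_2..A_5: k=2: 0+2842+29·14·14=8526; k=3: 2842+1470+29·7·14=7154; k=4: 5887+0+29·15·14=11977 → min 7154 | A_3..A_6: k=3: 0+2744+14·7·13=4018; k=4: 1470+2730+14·15·13=6930; k=5: 2842+0+14·14·13=5390 → min 4018.
Length 5: A_1..A_5: k=1: 0+7154+7·29·14=9996; k=2: 2842+2842+7·14·14=7056; k=3: 3528+1470+7·7·14=5684; k=4: 4263+0+7·15·14=5733 → min 5684 | A_2..A_6: k=2: 0+4018+29·14·13=9296; k=3: 2842+2744+29·7·13=8225; k=4: 5887+2730+29·15·13=14272; k=5: 7154+0+29·14·13=12432 → min 8225.
Top-level splits: k=1: (A_1..A_1)·(A_2..A_6) → 0+8225+7·29·13 = 10864; k=2: (A_1..A_2)·(A_3..A_6) → 2842+4018+7·14·13 = 8134; k=3: (A_1..A_3)·(A_4..A_6) → 3528+2744+7·7·13 = 6909; k=4: (A_1..A_4)·(A_5..A_6) → 4263+2730+7·15·13 = 8358; k=5: (A_1..A_5)·(A_6..A_6) → 5684+0+7·14·13 = 6958.
Best split is after A_3, i.e. k = 3.

3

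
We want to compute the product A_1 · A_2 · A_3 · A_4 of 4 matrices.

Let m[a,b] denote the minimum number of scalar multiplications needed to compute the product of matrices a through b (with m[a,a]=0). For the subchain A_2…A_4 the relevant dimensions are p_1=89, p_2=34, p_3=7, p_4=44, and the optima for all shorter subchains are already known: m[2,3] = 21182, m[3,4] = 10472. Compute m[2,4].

m[2,4] = min over k∈[2,3] of m[2,k]+m[k+1,4]+p_{1}·p_k·p_{4}.
k=2: 0 + 10472 + 89·34·44 = 143616; k=3: 21182 + 0 + 89·7·44 = 48594.
Minimum: 48594 at k=3.

48594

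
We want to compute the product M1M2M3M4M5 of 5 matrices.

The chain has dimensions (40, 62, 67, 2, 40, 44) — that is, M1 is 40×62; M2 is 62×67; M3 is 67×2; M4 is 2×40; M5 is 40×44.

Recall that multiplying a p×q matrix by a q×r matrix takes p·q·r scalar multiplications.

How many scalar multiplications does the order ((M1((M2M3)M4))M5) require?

182868

(M2M3): 62×67 by 67×2 → 62×2, cost 62·67·2 = 8308
((M2M3)M4): 62×2 by 2×40 → 62×40, cost 62·2·40 = 4960; cumulative 13268
(M1((M2M3)M4)): 40×62 by 62×40 → 40×40, cost 40·62·40 = 99200; cumulative 112468
((M1((M2M3)M4))M5): 40×40 by 40×44 → 40×44, cost 40·40·44 = 70400; cumulative 182868
Total: 182868 scalar multiplications.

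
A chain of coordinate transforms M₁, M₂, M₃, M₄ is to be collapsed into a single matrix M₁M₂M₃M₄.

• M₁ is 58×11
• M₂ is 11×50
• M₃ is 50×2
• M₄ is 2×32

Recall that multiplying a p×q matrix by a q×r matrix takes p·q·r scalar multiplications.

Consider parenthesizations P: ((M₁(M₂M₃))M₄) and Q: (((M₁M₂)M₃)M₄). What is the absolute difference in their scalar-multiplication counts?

35324

Order P = ((M₁(M₂M₃))M₄): (M₂M₃): 11×50 by 50×2 → 11×2, cost 11·50·2 = 1100; (M₁(M₂M₃)): 58×11 by 11×2 → 58×2, cost 58·11·2 = 1276; cumulative 2376; ((M₁(M₂M₃))M₄): 58×2 by 2×32 → 58×32, cost 58·2·32 = 3712; cumulative 6088. Total 6088.
Order Q = (((M₁M₂)M₃)M₄): (M₁M₂): 58×11 by 11×50 → 58×50, cost 58·11·50 = 31900; ((M₁M₂)M₃): 58×50 by 50×2 → 58×2, cost 58·50·2 = 5800; cumulative 37700; (((M₁M₂)M₃)M₄): 58×2 by 2×32 → 58×32, cost 58·2·32 = 3712; cumulative 41412. Total 41412.
Difference: |6088 − 41412| = 35324.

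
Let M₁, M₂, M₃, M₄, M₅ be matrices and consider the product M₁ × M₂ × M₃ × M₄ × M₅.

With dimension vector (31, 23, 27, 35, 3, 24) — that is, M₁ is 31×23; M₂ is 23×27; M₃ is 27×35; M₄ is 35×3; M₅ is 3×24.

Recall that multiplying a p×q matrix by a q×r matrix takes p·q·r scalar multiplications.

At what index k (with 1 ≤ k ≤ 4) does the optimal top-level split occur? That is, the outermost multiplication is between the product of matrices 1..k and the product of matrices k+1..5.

Adjacent pairs: M₁M₂ = 31·23·27 = 19251; M₂M₃ = 23·27·35 = 21735; M₃M₄ = 27·35·3 = 2835; M₄M₅ = 35·3·24 = 2520.
Length 3: M₁..M₃: k=1: 0+21735+31·23·35=46690; k=2: 19251+0+31·27·35=48546 → min 46690 | M₂..M₄: k=2: 0+2835+23·27·3=4698; k=3: 21735+0+23·35·3=24150 → min 4698 | M₃..M₅: k=3: 0+2520+27·35·24=25200; k=4: 2835+0+27·3·24=4779 → min 4779.
Length 4: M₁..M₄: k=1: 0+4698+31·23·3=6837; k=2: 19251+2835+31·27·3=24597; k=3: 46690+0+31·35·3=49945 → min 6837 | M₂..M₅: k=2: 0+4779+23·27·24=19683; k=3: 21735+2520+23·35·24=43575; k=4: 4698+0+23·3·24=6354 → min 6354.
Top-level splits: k=1: (M₁..M₁)·(M₂..M₅) → 0+6354+31·23·24 = 23466; k=2: (M₁..M₂)·(M₃..M₅) → 19251+4779+31·27·24 = 44118; k=3: (M₁..M₃)·(M₄..M₅) → 46690+2520+31·35·24 = 75250; k=4: (M₁..M₄)·(M₅..M₅) → 6837+0+31·3·24 = 9069.
Best split is after M₄, i.e. k = 4.

4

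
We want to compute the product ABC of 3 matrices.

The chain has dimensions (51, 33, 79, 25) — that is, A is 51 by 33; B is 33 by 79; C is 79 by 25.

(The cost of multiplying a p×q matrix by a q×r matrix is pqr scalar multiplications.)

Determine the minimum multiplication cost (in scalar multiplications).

107250

Order (A(BC)): (BC): 33×79 by 79×25 → 33×25, cost 33·79·25 = 65175; (A(BC)): 51×33 by 33×25 → 51×25, cost 51·33·25 = 42075; cumulative 107250. Total 107250.
Order ((AB)C): (AB): 51×33 by 33×79 → 51×79, cost 51·33·79 = 132957; ((AB)C): 51×79 by 79×25 → 51×25, cost 51·79·25 = 100725; cumulative 233682. Total 233682.
Minimum: 107250.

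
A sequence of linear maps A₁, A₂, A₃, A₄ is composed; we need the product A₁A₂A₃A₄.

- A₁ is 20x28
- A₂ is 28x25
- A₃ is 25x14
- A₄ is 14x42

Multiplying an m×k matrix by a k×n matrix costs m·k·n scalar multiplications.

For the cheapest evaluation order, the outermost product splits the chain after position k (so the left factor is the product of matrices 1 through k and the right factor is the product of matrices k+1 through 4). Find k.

Adjacent pairs: A₁A₂ = 20·28·25 = 14000; A₂A₃ = 28·25·14 = 9800; A₃A₄ = 25·14·42 = 14700.
Length 3: A₁..A₃: k=1: 0+9800+20·28·14=17640; k=2: 14000+0+20·25·14=21000 → min 17640 | A₂..A₄: k=2: 0+14700+28·25·42=44100; k=3: 9800+0+28·14·42=26264 → min 26264.
Top-level splits: k=1: (A₁..A₁)·(A₂..A₄) → 0+26264+20·28·42 = 49784; k=2: (A₁..A₂)·(A₃..A₄) → 14000+14700+20·25·42 = 49700; k=3: (A₁..A₃)·(A₄..A₄) → 17640+0+20·14·42 = 29400.
Best split is after A₃, i.e. k = 3.

3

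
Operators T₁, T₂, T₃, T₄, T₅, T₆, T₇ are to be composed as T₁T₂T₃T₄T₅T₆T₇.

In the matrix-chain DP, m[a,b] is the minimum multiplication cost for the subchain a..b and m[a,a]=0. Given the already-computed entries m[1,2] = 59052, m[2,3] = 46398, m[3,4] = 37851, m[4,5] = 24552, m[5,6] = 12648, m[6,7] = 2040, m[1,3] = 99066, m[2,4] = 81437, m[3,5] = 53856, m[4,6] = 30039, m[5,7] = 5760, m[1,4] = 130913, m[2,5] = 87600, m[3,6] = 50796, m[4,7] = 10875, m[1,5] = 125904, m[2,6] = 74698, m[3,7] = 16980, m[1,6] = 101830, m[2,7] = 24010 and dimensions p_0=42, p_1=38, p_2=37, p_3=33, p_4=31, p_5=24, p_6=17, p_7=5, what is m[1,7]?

m[1,7] = min over k∈[1,6] of m[1,k]+m[k+1,7]+p_{0}·p_k·p_{7}.
k=1: 0 + 24010 + 42·38·5 = 31990; k=2: 59052 + 16980 + 42·37·5 = 83802; k=3: 99066 + 10875 + 42·33·5 = 116871; k=4: 130913 + 5760 + 42·31·5 = 143183; k=5: 125904 + 2040 + 42·24·5 = 132984; k=6: 101830 + 0 + 42·17·5 = 105400.
Minimum: 31990 at k=1.

31990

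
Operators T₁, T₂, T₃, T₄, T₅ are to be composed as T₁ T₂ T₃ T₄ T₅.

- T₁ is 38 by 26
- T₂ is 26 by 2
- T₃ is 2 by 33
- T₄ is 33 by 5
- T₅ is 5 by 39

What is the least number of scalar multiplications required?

Adjacent pairs: T₁T₂ = 38·26·2 = 1976; T₂T₃ = 26·2·33 = 1716; T₃T₄ = 2·33·5 = 330; T₄T₅ = 33·5·39 = 6435.
Length 3: T₁..T₃: k=1: 0+1716+38·26·33=34320; k=2: 1976+0+38·2·33=4484 → min 4484 | T₂..T₄: k=2: 0+330+26·2·5=590; k=3: 1716+0+26·33·5=6006 → min 590 | T₃..T₅: k=3: 0+6435+2·33·39=9009; k=4: 330+0+2·5·39=720 → min 720.
Length 4: T₁..T₄: k=1: 0+590+38·26·5=5530; k=2: 1976+330+38·2·5=2686; k=3: 4484+0+38·33·5=10754 → min 2686 | T₂..T₅: k=2: 0+720+26·2·39=2748; k=3: 1716+6435+26·33·39=41613; k=4: 590+0+26·5·39=5660 → min 2748.
Length 5: T₁..T₅: k=1: 0+2748+38·26·39=41280; k=2: 1976+720+38·2·39=5660; k=3: 4484+6435+38·33·39=59825; k=4: 2686+0+38·5·39=10096 → min 5660.
Optimal order: ((T₁ T₂) ((T₃ T₄) T₅)) with cost 5660.

5660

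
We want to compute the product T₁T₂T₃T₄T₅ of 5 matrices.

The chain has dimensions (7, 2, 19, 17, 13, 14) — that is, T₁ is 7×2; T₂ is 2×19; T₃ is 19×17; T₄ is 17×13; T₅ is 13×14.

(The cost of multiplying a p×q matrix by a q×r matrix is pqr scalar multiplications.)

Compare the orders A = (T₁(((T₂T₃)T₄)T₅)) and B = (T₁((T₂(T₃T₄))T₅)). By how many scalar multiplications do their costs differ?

Order A = (T₁(((T₂T₃)T₄)T₅)): (T₂T₃): 2×19 by 19×17 → 2×17, cost 2·19·17 = 646; ((T₂T₃)T₄): 2×17 by 17×13 → 2×13, cost 2·17·13 = 442; cumulative 1088; (((T₂T₃)T₄)T₅): 2×13 by 13×14 → 2×14, cost 2·13·14 = 364; cumulative 1452; (T₁(((T₂T₃)T₄)T₅)): 7×2 by 2×14 → 7×14, cost 7·2·14 = 196; cumulative 1648. Total 1648.
Order B = (T₁((T₂(T₃T₄))T₅)): (T₃T₄): 19×17 by 17×13 → 19×13, cost 19·17·13 = 4199; (T₂(T₃T₄)): 2×19 by 19×13 → 2×13, cost 2·19·13 = 494; cumulative 4693; ((T₂(T₃T₄))T₅): 2×13 by 13×14 → 2×14, cost 2·13·14 = 364; cumulative 5057; (T₁((T₂(T₃T₄))T₅)): 7×2 by 2×14 → 7×14, cost 7·2·14 = 196; cumulative 5253. Total 5253.
Difference: |1648 − 5253| = 3605.

3605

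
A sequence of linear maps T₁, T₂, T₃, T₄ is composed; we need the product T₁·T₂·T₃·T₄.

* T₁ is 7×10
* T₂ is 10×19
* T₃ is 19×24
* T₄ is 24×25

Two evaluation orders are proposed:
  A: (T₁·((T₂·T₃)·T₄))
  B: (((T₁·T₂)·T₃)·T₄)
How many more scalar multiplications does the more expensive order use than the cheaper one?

3588

Order A = (T₁·((T₂·T₃)·T₄)): (T₂·T₃): 10×19 by 19×24 → 10×24, cost 10·19·24 = 4560; ((T₂·T₃)·T₄): 10×24 by 24×25 → 10×25, cost 10·24·25 = 6000; cumulative 10560; (T₁·((T₂·T₃)·T₄)): 7×10 by 10×25 → 7×25, cost 7·10·25 = 1750; cumulative 12310. Total 12310.
Order B = (((T₁·T₂)·T₃)·T₄): (T₁·T₂): 7×10 by 10×19 → 7×19, cost 7·10·19 = 1330; ((T₁·T₂)·T₃): 7×19 by 19×24 → 7×24, cost 7·19·24 = 3192; cumulative 4522; (((T₁·T₂)·T₃)·T₄): 7×24 by 24×25 → 7×25, cost 7·24·25 = 4200; cumulative 8722. Total 8722.
Difference: |12310 − 8722| = 3588.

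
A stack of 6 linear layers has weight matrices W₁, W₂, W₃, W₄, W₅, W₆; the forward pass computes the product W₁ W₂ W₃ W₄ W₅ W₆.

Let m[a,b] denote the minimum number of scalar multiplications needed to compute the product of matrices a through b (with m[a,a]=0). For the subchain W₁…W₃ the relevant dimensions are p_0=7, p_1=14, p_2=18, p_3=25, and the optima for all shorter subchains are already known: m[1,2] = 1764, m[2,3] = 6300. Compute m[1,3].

m[1,3] = min over k∈[1,2] of m[1,k]+m[k+1,3]+p_{0}·p_k·p_{3}.
k=1: 0 + 6300 + 7·14·25 = 8750; k=2: 1764 + 0 + 7·18·25 = 4914.
Minimum: 4914 at k=2.

4914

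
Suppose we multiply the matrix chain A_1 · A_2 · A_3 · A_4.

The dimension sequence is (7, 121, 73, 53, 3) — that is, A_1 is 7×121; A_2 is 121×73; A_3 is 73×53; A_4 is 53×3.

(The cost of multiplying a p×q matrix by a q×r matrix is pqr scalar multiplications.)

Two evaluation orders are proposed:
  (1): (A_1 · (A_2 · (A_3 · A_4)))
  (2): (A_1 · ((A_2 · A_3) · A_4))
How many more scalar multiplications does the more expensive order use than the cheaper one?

449282

Order (1) = (A_1 · (A_2 · (A_3 · A_4))): (A_3 · A_4): 73×53 by 53×3 → 73×3, cost 73·53·3 = 11607; (A_2 · (A_3 · A_4)): 121×73 by 73×3 → 121×3, cost 121·73·3 = 26499; cumulative 38106; (A_1 · (A_2 · (A_3 · A_4))): 7×121 by 121×3 → 7×3, cost 7·121·3 = 2541; cumulative 40647. Total 40647.
Order (2) = (A_1 · ((A_2 · A_3) · A_4)): (A_2 · A_3): 121×73 by 73×53 → 121×53, cost 121·73·53 = 468149; ((A_2 · A_3) · A_4): 121×53 by 53×3 → 121×3, cost 121·53·3 = 19239; cumulative 487388; (A_1 · ((A_2 · A_3) · A_4)): 7×121 by 121×3 → 7×3, cost 7·121·3 = 2541; cumulative 489929. Total 489929.
Difference: |40647 − 489929| = 449282.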